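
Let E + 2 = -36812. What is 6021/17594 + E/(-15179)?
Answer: 739098275/267059326 ≈ 2.7675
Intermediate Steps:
E = -36814 (E = -2 - 36812 = -36814)
6021/17594 + E/(-15179) = 6021/17594 - 36814/(-15179) = 6021*(1/17594) - 36814*(-1/15179) = 6021/17594 + 36814/15179 = 739098275/267059326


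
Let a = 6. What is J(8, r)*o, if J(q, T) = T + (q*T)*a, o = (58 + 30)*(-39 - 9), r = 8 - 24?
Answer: 3311616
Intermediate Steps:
r = -16
o = -4224 (o = 88*(-48) = -4224)
J(q, T) = T + 6*T*q (J(q, T) = T + (q*T)*6 = T + (T*q)*6 = T + 6*T*q)
J(8, r)*o = -16*(1 + 6*8)*(-4224) = -16*(1 + 48)*(-4224) = -16*49*(-4224) = -784*(-4224) = 3311616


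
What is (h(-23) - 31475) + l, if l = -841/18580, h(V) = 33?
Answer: -584193201/18580 ≈ -31442.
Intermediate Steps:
l = -841/18580 (l = -841*1/18580 = -841/18580 ≈ -0.045264)
(h(-23) - 31475) + l = (33 - 31475) - 841/18580 = -31442 - 841/18580 = -584193201/18580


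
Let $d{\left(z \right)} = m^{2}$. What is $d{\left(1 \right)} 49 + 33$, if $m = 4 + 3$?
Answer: $2434$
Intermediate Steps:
$m = 7$
$d{\left(z \right)} = 49$ ($d{\left(z \right)} = 7^{2} = 49$)
$d{\left(1 \right)} 49 + 33 = 49 \cdot 49 + 33 = 2401 + 33 = 2434$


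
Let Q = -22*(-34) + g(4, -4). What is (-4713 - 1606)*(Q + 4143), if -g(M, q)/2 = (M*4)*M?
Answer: -30097397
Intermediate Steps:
g(M, q) = -8*M² (g(M, q) = -2*M*4*M = -2*4*M*M = -8*M²)
Q = 620 (Q = -22*(-34) - 8*4² = 748 - 8*16 = 748 - 128 = 620)
(-4713 - 1606)*(Q + 4143) = (-4713 - 1606)*(620 + 4143) = -6319*4763 = -30097397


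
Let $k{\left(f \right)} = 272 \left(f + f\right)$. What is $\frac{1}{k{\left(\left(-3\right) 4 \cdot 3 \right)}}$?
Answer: $- \frac{1}{19584} \approx -5.1062 \cdot 10^{-5}$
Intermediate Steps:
$k{\left(f \right)} = 544 f$ ($k{\left(f \right)} = 272 \cdot 2 f = 544 f$)
$\frac{1}{k{\left(\left(-3\right) 4 \cdot 3 \right)}} = \frac{1}{544 \left(-3\right) 4 \cdot 3} = \frac{1}{544 \left(\left(-12\right) 3\right)} = \frac{1}{544 \left(-36\right)} = \frac{1}{-19584} = - \frac{1}{19584}$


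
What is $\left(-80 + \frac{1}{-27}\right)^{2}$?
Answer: $\frac{4669921}{729} \approx 6405.9$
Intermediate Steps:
$\left(-80 + \frac{1}{-27}\right)^{2} = \left(-80 - \frac{1}{27}\right)^{2} = \left(- \frac{2161}{27}\right)^{2} = \frac{4669921}{729}$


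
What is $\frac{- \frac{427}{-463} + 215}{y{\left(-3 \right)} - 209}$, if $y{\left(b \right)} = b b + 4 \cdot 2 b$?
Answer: $- \frac{24993}{25928} \approx -0.96394$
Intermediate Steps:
$y{\left(b \right)} = b^{2} + 8 b$
$\frac{- \frac{427}{-463} + 215}{y{\left(-3 \right)} - 209} = \frac{- \frac{427}{-463} + 215}{- 3 \left(8 - 3\right) - 209} = \frac{\left(-427\right) \left(- \frac{1}{463}\right) + 215}{\left(-3\right) 5 - 209} = \frac{\frac{427}{463} + 215}{-15 - 209} = \frac{99972}{463 \left(-224\right)} = \frac{99972}{463} \left(- \frac{1}{224}\right) = - \frac{24993}{25928}$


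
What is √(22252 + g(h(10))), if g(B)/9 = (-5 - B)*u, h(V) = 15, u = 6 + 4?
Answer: 2*√5113 ≈ 143.01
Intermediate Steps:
u = 10
g(B) = -450 - 90*B (g(B) = 9*((-5 - B)*10) = 9*(-50 - 10*B) = -450 - 90*B)
√(22252 + g(h(10))) = √(22252 + (-450 - 90*15)) = √(22252 + (-450 - 1350)) = √(22252 - 1800) = √20452 = 2*√5113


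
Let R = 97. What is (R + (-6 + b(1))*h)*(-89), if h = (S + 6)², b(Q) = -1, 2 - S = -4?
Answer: 81079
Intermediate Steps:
S = 6 (S = 2 - 1*(-4) = 2 + 4 = 6)
h = 144 (h = (6 + 6)² = 12² = 144)
(R + (-6 + b(1))*h)*(-89) = (97 + (-6 - 1)*144)*(-89) = (97 - 7*144)*(-89) = (97 - 1008)*(-89) = -911*(-89) = 81079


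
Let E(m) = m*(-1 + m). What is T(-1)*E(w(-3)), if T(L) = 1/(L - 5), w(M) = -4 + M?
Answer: -28/3 ≈ -9.3333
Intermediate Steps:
T(L) = 1/(-5 + L)
T(-1)*E(w(-3)) = ((-4 - 3)*(-1 + (-4 - 3)))/(-5 - 1) = (-7*(-1 - 7))/(-6) = -(-7)*(-8)/6 = -⅙*56 = -28/3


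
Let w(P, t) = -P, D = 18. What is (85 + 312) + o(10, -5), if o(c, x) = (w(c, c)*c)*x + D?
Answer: 915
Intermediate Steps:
o(c, x) = 18 - x*c**2 (o(c, x) = ((-c)*c)*x + 18 = (-c**2)*x + 18 = -x*c**2 + 18 = 18 - x*c**2)
(85 + 312) + o(10, -5) = (85 + 312) + (18 - 1*(-5)*10**2) = 397 + (18 - 1*(-5)*100) = 397 + (18 + 500) = 397 + 518 = 915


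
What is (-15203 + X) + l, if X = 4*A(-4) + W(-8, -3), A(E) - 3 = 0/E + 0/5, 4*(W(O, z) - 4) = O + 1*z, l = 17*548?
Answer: -23495/4 ≈ -5873.8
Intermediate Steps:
l = 9316
W(O, z) = 4 + O/4 + z/4 (W(O, z) = 4 + (O + 1*z)/4 = 4 + (O + z)/4 = 4 + (O/4 + z/4) = 4 + O/4 + z/4)
A(E) = 3 (A(E) = 3 + (0/E + 0/5) = 3 + (0 + 0*(⅕)) = 3 + (0 + 0) = 3 + 0 = 3)
X = 53/4 (X = 4*3 + (4 + (¼)*(-8) + (¼)*(-3)) = 12 + (4 - 2 - ¾) = 12 + 5/4 = 53/4 ≈ 13.250)
(-15203 + X) + l = (-15203 + 53/4) + 9316 = -60759/4 + 9316 = -23495/4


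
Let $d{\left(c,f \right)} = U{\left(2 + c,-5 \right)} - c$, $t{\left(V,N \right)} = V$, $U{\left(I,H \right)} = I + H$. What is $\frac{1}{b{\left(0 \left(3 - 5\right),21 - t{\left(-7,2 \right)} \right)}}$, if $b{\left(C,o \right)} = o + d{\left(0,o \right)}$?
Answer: $\frac{1}{25} \approx 0.04$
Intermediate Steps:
$U{\left(I,H \right)} = H + I$
$d{\left(c,f \right)} = -3$ ($d{\left(c,f \right)} = \left(-5 + \left(2 + c\right)\right) - c = \left(-3 + c\right) - c = -3$)
$b{\left(C,o \right)} = -3 + o$ ($b{\left(C,o \right)} = o - 3 = -3 + o$)
$\frac{1}{b{\left(0 \left(3 - 5\right),21 - t{\left(-7,2 \right)} \right)}} = \frac{1}{-3 + \left(21 - -7\right)} = \frac{1}{-3 + \left(21 + 7\right)} = \frac{1}{-3 + 28} = \frac{1}{25}$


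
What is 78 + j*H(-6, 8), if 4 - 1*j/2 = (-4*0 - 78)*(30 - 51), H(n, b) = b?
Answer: -26066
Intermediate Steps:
j = -3268 (j = 8 - 2*(-4*0 - 78)*(30 - 51) = 8 - 2*(0 - 78)*(-21) = 8 - (-156)*(-21) = 8 - 2*1638 = 8 - 3276 = -3268)
78 + j*H(-6, 8) = 78 - 3268*8 = 78 - 26144 = -26066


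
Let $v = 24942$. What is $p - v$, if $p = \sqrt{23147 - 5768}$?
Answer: $-24942 + 3 \sqrt{1931} \approx -24810.0$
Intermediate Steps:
$p = 3 \sqrt{1931}$ ($p = \sqrt{17379} = 3 \sqrt{1931} \approx 131.83$)
$p - v = 3 \sqrt{1931} - 24942 = -24942 + 3 \sqrt{1931}$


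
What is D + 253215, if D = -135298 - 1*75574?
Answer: 42343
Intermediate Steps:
D = -210872 (D = -135298 - 75574 = -210872)
D + 253215 = -210872 + 253215 = 42343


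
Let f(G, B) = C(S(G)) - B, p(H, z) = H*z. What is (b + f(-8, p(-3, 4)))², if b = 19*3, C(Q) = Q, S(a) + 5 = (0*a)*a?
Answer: 4096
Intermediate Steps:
S(a) = -5 (S(a) = -5 + (0*a)*a = -5 + 0*a = -5 + 0 = -5)
f(G, B) = -5 - B
b = 57
(b + f(-8, p(-3, 4)))² = (57 + (-5 - (-3)*4))² = (57 + (-5 - 1*(-12)))² = (57 + (-5 + 12))² = (57 + 7)² = 64² = 4096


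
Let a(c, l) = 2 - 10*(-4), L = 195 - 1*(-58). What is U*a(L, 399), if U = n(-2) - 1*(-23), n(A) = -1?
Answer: 924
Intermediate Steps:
L = 253 (L = 195 + 58 = 253)
a(c, l) = 42 (a(c, l) = 2 + 40 = 42)
U = 22 (U = -1 - 1*(-23) = -1 + 23 = 22)
U*a(L, 399) = 22*42 = 924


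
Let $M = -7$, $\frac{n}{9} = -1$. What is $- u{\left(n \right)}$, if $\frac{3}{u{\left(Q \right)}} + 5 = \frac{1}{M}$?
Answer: $\frac{7}{12} \approx 0.58333$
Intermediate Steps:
$n = -9$ ($n = 9 \left(-1\right) = -9$)
$u{\left(Q \right)} = - \frac{7}{12}$ ($u{\left(Q \right)} = \frac{3}{-5 + \frac{1}{-7}} = \frac{3}{-5 - \frac{1}{7}} = \frac{3}{- \frac{36}{7}} = 3 \left(- \frac{7}{36}\right) = - \frac{7}{12}$)
$- u{\left(n \right)} = \left(-1\right) \left(- \frac{7}{12}\right) = \frac{7}{12}$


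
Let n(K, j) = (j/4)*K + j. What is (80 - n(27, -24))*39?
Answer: 10374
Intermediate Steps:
n(K, j) = j + K*j/4 (n(K, j) = (j*(¼))*K + j = (j/4)*K + j = K*j/4 + j = j + K*j/4)
(80 - n(27, -24))*39 = (80 - (-24)*(4 + 27)/4)*39 = (80 - (-24)*31/4)*39 = (80 - 1*(-186))*39 = (80 + 186)*39 = 266*39 = 10374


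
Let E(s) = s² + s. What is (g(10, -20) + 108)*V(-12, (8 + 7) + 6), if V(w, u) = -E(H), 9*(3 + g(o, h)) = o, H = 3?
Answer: -3820/3 ≈ -1273.3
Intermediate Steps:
g(o, h) = -3 + o/9
E(s) = s + s²
V(w, u) = -12 (V(w, u) = -3*(1 + 3) = -3*4 = -1*12 = -12)
(g(10, -20) + 108)*V(-12, (8 + 7) + 6) = ((-3 + (⅑)*10) + 108)*(-12) = ((-3 + 10/9) + 108)*(-12) = (-17/9 + 108)*(-12) = (955/9)*(-12) = -3820/3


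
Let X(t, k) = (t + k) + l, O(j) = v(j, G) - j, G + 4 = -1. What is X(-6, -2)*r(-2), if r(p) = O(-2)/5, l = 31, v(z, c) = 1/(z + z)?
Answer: 161/20 ≈ 8.0500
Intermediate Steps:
G = -5 (G = -4 - 1 = -5)
v(z, c) = 1/(2*z)
O(j) = 1/(2*j) - j
r(p) = 7/20 (r(p) = ((½)/(-2) - 1*(-2))/5 = ((½)*(-½) + 2)*(⅕) = (-¼ + 2)*(⅕) = (7/4)*(⅕) = 7/20)
X(t, k) = 31 + k + t (X(t, k) = (t + k) + 31 = (k + t) + 31 = 31 + k + t)
X(-6, -2)*r(-2) = (31 - 2 - 6)*(7/20) = 23*(7/20) = 161/20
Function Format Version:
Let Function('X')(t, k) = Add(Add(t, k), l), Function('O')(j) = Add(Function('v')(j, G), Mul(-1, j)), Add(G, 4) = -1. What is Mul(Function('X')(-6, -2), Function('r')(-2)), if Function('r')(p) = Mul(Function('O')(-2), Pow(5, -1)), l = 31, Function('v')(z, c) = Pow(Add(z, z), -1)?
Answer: Rational(161, 20) ≈ 8.0500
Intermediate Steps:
G = -5 (G = Add(-4, -1) = -5)
Function('v')(z, c) = Mul(Rational(1, 2), Pow(z, -1)) (Function('v')(z, c) = Pow(Mul(2, z), -1) = Mul(Rational(1, 2), Pow(z, -1)))
Function('O')(j) = Add(Mul(Rational(1, 2), Pow(j, -1)), Mul(-1, j))
Function('r')(p) = Rational(7, 20) (Function('r')(p) = Mul(Add(Mul(Rational(1, 2), Pow(-2, -1)), Mul(-1, -2)), Pow(5, -1)) = Mul(Add(Mul(Rational(1, 2), Rational(-1, 2)), 2), Rational(1, 5)) = Mul(Add(Rational(-1, 4), 2), Rational(1, 5)) = Mul(Rational(7, 4), Rational(1, 5)) = Rational(7, 20))
Function('X')(t, k) = Add(31, k, t) (Function('X')(t, k) = Add(Add(t, k), 31) = Add(Add(k, t), 31) = Add(31, k, t))
Mul(Function('X')(-6, -2), Function('r')(-2)) = Mul(Add(31, -2, -6), Rational(7, 20)) = Mul(23, Rational(7, 20)) = Rational(161, 20)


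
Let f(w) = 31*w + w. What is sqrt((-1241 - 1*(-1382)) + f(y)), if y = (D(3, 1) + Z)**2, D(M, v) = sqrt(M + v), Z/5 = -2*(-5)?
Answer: sqrt(86669) ≈ 294.40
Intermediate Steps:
Z = 50 (Z = 5*(-2*(-5)) = 5*10 = 50)
y = 2704 (y = (sqrt(3 + 1) + 50)**2 = (sqrt(4) + 50)**2 = (2 + 50)**2 = 52**2 = 2704)
f(w) = 32*w
sqrt((-1241 - 1*(-1382)) + f(y)) = sqrt((-1241 - 1*(-1382)) + 32*2704) = sqrt((-1241 + 1382) + 86528) = sqrt(141 + 86528) = sqrt(86669)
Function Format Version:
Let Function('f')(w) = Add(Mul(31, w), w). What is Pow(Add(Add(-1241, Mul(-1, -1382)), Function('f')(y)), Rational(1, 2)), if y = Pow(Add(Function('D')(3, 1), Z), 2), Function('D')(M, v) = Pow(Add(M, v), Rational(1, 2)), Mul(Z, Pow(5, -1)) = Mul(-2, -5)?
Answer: Pow(86669, Rational(1, 2)) ≈ 294.40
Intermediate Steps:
Z = 50 (Z = Mul(5, Mul(-2, -5)) = Mul(5, 10) = 50)
y = 2704 (y = Pow(Add(Pow(Add(3, 1), Rational(1, 2)), 50), 2) = Pow(Add(Pow(4, Rational(1, 2)), 50), 2) = Pow(Add(2, 50), 2) = Pow(52, 2) = 2704)
Function('f')(w) = Mul(32, w)
Pow(Add(Add(-1241, Mul(-1, -1382)), Function('f')(y)), Rational(1, 2)) = Pow(Add(Add(-1241, Mul(-1, -1382)), Mul(32, 2704)), Rational(1, 2)) = Pow(Add(Add(-1241, 1382), 86528), Rational(1, 2)) = Pow(Add(141, 86528), Rational(1, 2)) = Pow(86669, Rational(1, 2))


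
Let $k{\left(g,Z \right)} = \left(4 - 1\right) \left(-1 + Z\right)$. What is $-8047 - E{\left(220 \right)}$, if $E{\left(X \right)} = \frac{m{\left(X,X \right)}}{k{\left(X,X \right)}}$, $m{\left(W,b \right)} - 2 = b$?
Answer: $- \frac{1762367}{219} \approx -8047.3$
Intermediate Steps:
$k{\left(g,Z \right)} = -3 + 3 Z$ ($k{\left(g,Z \right)} = 3 \left(-1 + Z\right) = -3 + 3 Z$)
$m{\left(W,b \right)} = 2 + b$
$E{\left(X \right)} = \frac{2 + X}{-3 + 3 X}$
$-8047 - E{\left(220 \right)} = -8047 - \frac{2 + 220}{3 \left(-1 + 220\right)} = -8047 - \frac{1}{3} \cdot \frac{1}{219} \cdot 222 = -8047 - \frac{74}{219} = - \frac{1762367}{219}$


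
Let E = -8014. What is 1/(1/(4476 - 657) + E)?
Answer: -3819/30605465 ≈ -0.00012478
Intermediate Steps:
1/(1/(4476 - 657) + E) = 1/(1/(4476 - 657) - 8014) = 1/(1/3819 - 8014) = 1/(-30605465/3819) = -3819/30605465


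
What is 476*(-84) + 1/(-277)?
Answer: -11075569/277 ≈ -39984.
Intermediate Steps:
476*(-84) + 1/(-277) = -39984 - 1/277 = -11075569/277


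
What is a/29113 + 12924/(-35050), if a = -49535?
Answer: -1056229081/510205325 ≈ -2.0702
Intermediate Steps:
a/29113 + 12924/(-35050) = -49535/29113 + 12924/(-35050) = -49535*1/29113 + 12924*(-1/35050) = -49535/29113 - 6462/17525 = -1056229081/510205325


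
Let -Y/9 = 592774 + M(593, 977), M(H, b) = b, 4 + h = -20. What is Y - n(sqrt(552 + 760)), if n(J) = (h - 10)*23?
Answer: -5342977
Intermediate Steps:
h = -24 (h = -4 - 20 = -24)
n(J) = -782 (n(J) = (-24 - 10)*23 = -34*23 = -782)
Y = -5343759 (Y = -9*(592774 + 977) = -9*593751 = -5343759)
Y - n(sqrt(552 + 760)) = -5343759 - 1*(-782) = -5343759 + 782 = -5342977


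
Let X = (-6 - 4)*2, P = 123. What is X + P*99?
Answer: 12157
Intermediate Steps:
X = -20 (X = -10*2 = -20)
X + P*99 = -20 + 123*99 = -20 + 12177 = 12157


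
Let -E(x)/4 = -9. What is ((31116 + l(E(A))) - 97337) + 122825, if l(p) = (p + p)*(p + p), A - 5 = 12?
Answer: 61788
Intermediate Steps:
A = 17 (A = 5 + 12 = 17)
E(x) = 36 (E(x) = -4*(-9) = 36)
l(p) = 4*p² (l(p) = (2*p)*(2*p) = 4*p²)
((31116 + l(E(A))) - 97337) + 122825 = ((31116 + 4*36²) - 97337) + 122825 = ((31116 + 4*1296) - 97337) + 122825 = ((31116 + 5184) - 97337) + 122825 = (36300 - 97337) + 122825 = -61037 + 122825 = 61788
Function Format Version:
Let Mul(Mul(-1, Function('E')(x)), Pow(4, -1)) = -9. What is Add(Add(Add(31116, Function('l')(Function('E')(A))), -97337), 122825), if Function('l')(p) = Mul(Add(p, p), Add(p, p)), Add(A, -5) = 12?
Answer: 61788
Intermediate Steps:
A = 17 (A = Add(5, 12) = 17)
Function('E')(x) = 36 (Function('E')(x) = Mul(-4, -9) = 36)
Function('l')(p) = Mul(4, Pow(p, 2)) (Function('l')(p) = Mul(Mul(2, p), Mul(2, p)) = Mul(4, Pow(p, 2)))
Add(Add(Add(31116, Function('l')(Function('E')(A))), -97337), 122825) = Add(Add(Add(31116, Mul(4, Pow(36, 2))), -97337), 122825) = Add(Add(Add(31116, Mul(4, 1296)), -97337), 122825) = Add(Add(Add(31116, 5184), -97337), 122825) = Add(Add(36300, -97337), 122825) = Add(-61037, 122825) = 61788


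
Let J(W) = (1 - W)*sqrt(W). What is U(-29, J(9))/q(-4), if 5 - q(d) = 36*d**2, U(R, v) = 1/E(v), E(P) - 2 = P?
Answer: 1/12562 ≈ 7.9605e-5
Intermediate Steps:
J(W) = sqrt(W)*(1 - W)
E(P) = 2 + P
U(R, v) = 1/(2 + v)
q(d) = 5 - 36*d**2
U(-29, J(9))/q(-4) = 1/((2 + sqrt(9)*(1 - 1*9))*(5 - 36*(-4)**2)) = 1/((2 + 3*(1 - 9))*(5 - 36*16)) = 1/((2 + 3*(-8))*(5 - 576)) = 1/((2 - 24)*(-571)) = -1/571/(-22) = -1/22*(-1/571) = 1/12562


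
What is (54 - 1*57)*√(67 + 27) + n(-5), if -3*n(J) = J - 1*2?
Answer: 7/3 - 3*√94 ≈ -26.753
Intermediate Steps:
n(J) = ⅔ - J/3 (n(J) = -(J - 1*2)/3 = -(J - 2)/3 = -(-2 + J)/3 = ⅔ - J/3)
(54 - 1*57)*√(67 + 27) + n(-5) = (54 - 1*57)*√(67 + 27) + (⅔ - ⅓*(-5)) = (54 - 57)*√94 + (⅔ + 5/3) = -3*√94 + 7/3 = 7/3 - 3*√94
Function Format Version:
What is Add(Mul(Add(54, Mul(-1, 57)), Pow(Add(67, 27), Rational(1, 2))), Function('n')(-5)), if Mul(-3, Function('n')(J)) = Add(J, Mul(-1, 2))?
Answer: Add(Rational(7, 3), Mul(-3, Pow(94, Rational(1, 2)))) ≈ -26.753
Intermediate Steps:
Function('n')(J) = Add(Rational(2, 3), Mul(Rational(-1, 3), J)) (Function('n')(J) = Mul(Rational(-1, 3), Add(J, Mul(-1, 2))) = Mul(Rational(-1, 3), Add(J, -2)) = Mul(Rational(-1, 3), Add(-2, J)) = Add(Rational(2, 3), Mul(Rational(-1, 3), J)))
Add(Mul(Add(54, Mul(-1, 57)), Pow(Add(67, 27), Rational(1, 2))), Function('n')(-5)) = Add(Mul(Add(54, Mul(-1, 57)), Pow(Add(67, 27), Rational(1, 2))), Add(Rational(2, 3), Mul(Rational(-1, 3), -5))) = Add(Mul(Add(54, -57), Pow(94, Rational(1, 2))), Add(Rational(2, 3), Rational(5, 3))) = Add(Mul(-3, Pow(94, Rational(1, 2))), Rational(7, 3)) = Add(Rational(7, 3), Mul(-3, Pow(94, Rational(1, 2))))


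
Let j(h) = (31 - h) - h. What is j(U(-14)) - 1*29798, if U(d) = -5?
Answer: -29757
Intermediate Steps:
j(h) = 31 - 2*h
j(U(-14)) - 1*29798 = (31 - 2*(-5)) - 1*29798 = (31 + 10) - 29798 = 41 - 29798 = -29757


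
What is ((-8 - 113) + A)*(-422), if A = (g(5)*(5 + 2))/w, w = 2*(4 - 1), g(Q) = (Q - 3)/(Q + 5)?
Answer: 764453/15 ≈ 50964.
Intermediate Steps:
g(Q) = (-3 + Q)/(5 + Q)
w = 6 (w = 2*3 = 6)
A = 7/30 (A = (((-3 + 5)/(5 + 5))*(5 + 2))/6 = ((2/10)*7)*(1/6) = (((1/10)*2)*7)*(1/6) = ((1/5)*7)*(1/6) = (7/5)*(1/6) = 7/30 ≈ 0.23333)
((-8 - 113) + A)*(-422) = ((-8 - 113) + 7/30)*(-422) = (-121 + 7/30)*(-422) = -3623/30*(-422) = 764453/15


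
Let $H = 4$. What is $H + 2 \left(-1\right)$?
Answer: $2$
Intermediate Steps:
$H + 2 \left(-1\right) = 4 + 2 \left(-1\right) = 4 - 2 = 2$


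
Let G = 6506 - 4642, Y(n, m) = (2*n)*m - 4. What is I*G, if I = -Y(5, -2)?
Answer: 44736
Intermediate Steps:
Y(n, m) = -4 + 2*m*n (Y(n, m) = 2*m*n - 4 = -4 + 2*m*n)
I = 24 (I = -(-4 + 2*(-2)*5) = -(-4 - 20) = -1*(-24) = 24)
G = 1864
I*G = 24*1864 = 44736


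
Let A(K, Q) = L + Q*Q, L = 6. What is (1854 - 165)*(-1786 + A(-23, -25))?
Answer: -1950795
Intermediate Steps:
A(K, Q) = 6 + Q**2 (A(K, Q) = 6 + Q*Q = 6 + Q**2)
(1854 - 165)*(-1786 + A(-23, -25)) = (1854 - 165)*(-1786 + (6 + (-25)**2)) = 1689*(-1786 + (6 + 625)) = 1689*(-1786 + 631) = 1689*(-1155) = -1950795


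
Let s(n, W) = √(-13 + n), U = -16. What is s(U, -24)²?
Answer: -29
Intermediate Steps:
s(U, -24)² = (√(-13 - 16))² = (√(-29))² = (I*√29)² = -29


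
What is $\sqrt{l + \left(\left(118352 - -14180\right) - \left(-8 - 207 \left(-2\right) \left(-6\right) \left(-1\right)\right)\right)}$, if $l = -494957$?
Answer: $i \sqrt{364901} \approx 604.07 i$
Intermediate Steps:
$\sqrt{l + \left(\left(118352 - -14180\right) - \left(-8 - 207 \left(-2\right) \left(-6\right) \left(-1\right)\right)\right)} = \sqrt{-494957 + \left(\left(118352 - -14180\right) - \left(-8 - 207 \left(-2\right) \left(-6\right) \left(-1\right)\right)\right)} = \sqrt{-494957 + \left(\left(118352 + 14180\right) - \left(-8 - 207 \cdot 12 \left(-1\right)\right)\right)} = \sqrt{-494957 + \left(132532 - \left(-8 - -2484\right)\right)} = \sqrt{-494957 + \left(132532 - \left(-8 + 2484\right)\right)} = \sqrt{-494957 + \left(132532 - 2476\right)} = \sqrt{-494957 + 130056} = \sqrt{-364901} = i \sqrt{364901}$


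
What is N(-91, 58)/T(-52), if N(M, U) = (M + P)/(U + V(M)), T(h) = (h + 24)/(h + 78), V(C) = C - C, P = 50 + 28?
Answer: 169/812 ≈ 0.20813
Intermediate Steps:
P = 78
V(C) = 0
T(h) = (24 + h)/(78 + h)
N(M, U) = (78 + M)/U (N(M, U) = (M + 78)/(U + 0) = (78 + M)/U)
N(-91, 58)/T(-52) = ((78 - 91)/58)/(((24 - 52)/(78 - 52))) = ((1/58)*(-13))/((-28/26)) = -13/(58*((1/26)*(-28))) = -13/(58*(-14/13)) = -13/58*(-13/14) = 169/812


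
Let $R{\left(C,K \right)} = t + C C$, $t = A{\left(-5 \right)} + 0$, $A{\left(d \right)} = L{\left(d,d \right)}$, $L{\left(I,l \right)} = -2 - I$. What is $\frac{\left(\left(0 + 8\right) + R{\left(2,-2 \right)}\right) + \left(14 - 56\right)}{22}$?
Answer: $- \frac{27}{22} \approx -1.2273$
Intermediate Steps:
$A{\left(d \right)} = -2 - d$
$t = 3$ ($t = \left(-2 - -5\right) + 0 = \left(-2 + 5\right) + 0 = 3 + 0 = 3$)
$R{\left(C,K \right)} = 3 + C^{2}$ ($R{\left(C,K \right)} = 3 + C C = 3 + C^{2}$)
$\frac{\left(\left(0 + 8\right) + R{\left(2,-2 \right)}\right) + \left(14 - 56\right)}{22} = \frac{\left(\left(0 + 8\right) + \left(3 + 2^{2}\right)\right) + \left(14 - 56\right)}{22} = \frac{\left(8 + \left(3 + 4\right)\right) + \left(14 - 56\right)}{22} = \frac{\left(8 + 7\right) - 42}{22} = \frac{15 - 42}{22} = \frac{1}{22} \left(-27\right) = - \frac{27}{22}$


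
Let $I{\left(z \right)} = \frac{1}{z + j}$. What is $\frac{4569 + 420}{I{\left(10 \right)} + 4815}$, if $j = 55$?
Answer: $\frac{324285}{312976} \approx 1.0361$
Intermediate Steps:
$I{\left(z \right)} = \frac{1}{55 + z}$ ($I{\left(z \right)} = \frac{1}{z + 55} = \frac{1}{55 + z}$)
$\frac{4569 + 420}{I{\left(10 \right)} + 4815} = \frac{4569 + 420}{\frac{1}{55 + 10} + 4815} = \frac{4989}{\frac{1}{65} + 4815} = \frac{4989}{\frac{312976}{65}} = 4989 \cdot \frac{65}{312976} = \frac{324285}{312976}$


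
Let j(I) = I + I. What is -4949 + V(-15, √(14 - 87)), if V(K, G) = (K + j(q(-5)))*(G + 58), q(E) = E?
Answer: -6399 - 25*I*√73 ≈ -6399.0 - 213.6*I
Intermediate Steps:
j(I) = 2*I
V(K, G) = (-10 + K)*(58 + G) (V(K, G) = (K + 2*(-5))*(G + 58) = (K - 10)*(58 + G) = (-10 + K)*(58 + G))
-4949 + V(-15, √(14 - 87)) = -4949 + (-580 - 10*√(14 - 87) + 58*(-15) + √(14 - 87)*(-15)) = -4949 + (-580 - 10*I*√73 - 870 + √(-73)*(-15)) = -4949 + (-580 - 10*I*√73 - 870 + (I*√73)*(-15)) = -4949 + (-580 - 10*I*√73 - 870 - 15*I*√73) = -4949 + (-1450 - 25*I*√73) = -6399 - 25*I*√73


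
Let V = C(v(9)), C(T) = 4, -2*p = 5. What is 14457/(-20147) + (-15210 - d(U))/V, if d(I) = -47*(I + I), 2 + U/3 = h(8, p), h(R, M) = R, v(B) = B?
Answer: -136202487/40294 ≈ -3380.2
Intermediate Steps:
p = -5/2 (p = -½*5 = -5/2 ≈ -2.5000)
V = 4
U = 18 (U = -6 + 3*8 = -6 + 24 = 18)
d(I) = -94*I
14457/(-20147) + (-15210 - d(U))/V = 14457/(-20147) + (-15210 - (-94)*18)/4 = 14457*(-1/20147) + (-15210 - 1*(-1692))*(¼) = -14457/20147 + (-15210 + 1692)*(¼) = -14457/20147 - 13518*¼ = -14457/20147 - 6759/2 = -136202487/40294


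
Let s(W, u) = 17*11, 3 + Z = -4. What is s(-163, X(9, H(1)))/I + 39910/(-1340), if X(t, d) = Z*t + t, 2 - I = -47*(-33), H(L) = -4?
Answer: -6207117/207566 ≈ -29.904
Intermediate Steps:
Z = -7 (Z = -3 - 4 = -7)
I = -1549 (I = 2 - (-47)*(-33) = 2 - 1*1551 = 2 - 1551 = -1549)
X(t, d) = -6*t (X(t, d) = -7*t + t = -6*t)
s(W, u) = 187
s(-163, X(9, H(1)))/I + 39910/(-1340) = 187/(-1549) + 39910/(-1340) = 187*(-1/1549) + 39910*(-1/1340) = -187/1549 - 3991/134 = -6207117/207566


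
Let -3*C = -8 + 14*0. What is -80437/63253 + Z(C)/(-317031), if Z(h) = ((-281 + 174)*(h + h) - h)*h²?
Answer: -681564718529/541435369761 ≈ -1.2588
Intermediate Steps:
C = 8/3 (C = -(-8 + 14*0)/3 = -(-8 + 0)/3 = -⅓*(-8) = 8/3 ≈ 2.6667)
Z(h) = -215*h³ (Z(h) = (-214*h - h)*h² = (-215*h)*h² = -215*h³)
-80437/63253 + Z(C)/(-317031) = -80437/63253 - 215*(8/3)³/(-317031) = -80437*1/63253 - 215*512/27*(-1/317031) = -80437/63253 - 110080/27*(-1/317031) = -80437/63253 + 110080/8559837 = -681564718529/541435369761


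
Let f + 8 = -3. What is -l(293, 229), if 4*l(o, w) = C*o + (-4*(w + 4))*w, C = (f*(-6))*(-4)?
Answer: 72695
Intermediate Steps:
f = -11 (f = -8 - 3 = -11)
C = -264 (C = -11*(-6)*(-4) = 66*(-4) = -264)
l(o, w) = -66*o + w*(-16 - 4*w)/4 (l(o, w) = (-264*o + (-4*(w + 4))*w)/4 = (-264*o + (-4*(4 + w))*w)/4 = (-264*o + (-16 - 4*w)*w)/4 = (-264*o + w*(-16 - 4*w))/4 = -66*o + w*(-16 - 4*w)/4)
-l(293, 229) = -(-1*229² - 66*293 - 4*229) = -(-1*52441 - 19338 - 916) = -(-52441 - 19338 - 916) = -1*(-72695) = 72695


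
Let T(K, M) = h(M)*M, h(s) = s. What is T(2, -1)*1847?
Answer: 1847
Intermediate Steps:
T(K, M) = M² (T(K, M) = M*M = M²)
T(2, -1)*1847 = (-1)²*1847 = 1*1847 = 1847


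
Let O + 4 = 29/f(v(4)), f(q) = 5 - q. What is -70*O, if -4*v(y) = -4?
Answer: -455/2 ≈ -227.50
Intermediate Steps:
v(y) = 1 (v(y) = -¼*(-4) = 1)
O = 13/4 (O = -4 + 29/(5 - 1*1) = -4 + 29/(5 - 1) = -4 + 29/4 = 13/4 ≈ 3.2500)
-70*O = -70*13/4 = -455/2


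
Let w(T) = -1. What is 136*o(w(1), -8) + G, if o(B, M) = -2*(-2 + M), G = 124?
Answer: 2844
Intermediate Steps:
o(B, M) = 4 - 2*M
136*o(w(1), -8) + G = 136*(4 - 2*(-8)) + 124 = 136*(4 + 16) + 124 = 136*20 + 124 = 2720 + 124 = 2844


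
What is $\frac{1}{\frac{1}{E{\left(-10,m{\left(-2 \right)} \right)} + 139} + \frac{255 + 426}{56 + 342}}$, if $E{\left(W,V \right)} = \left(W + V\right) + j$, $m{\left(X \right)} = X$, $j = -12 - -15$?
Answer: $\frac{12935}{22232} \approx 0.58182$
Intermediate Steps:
$j = 3$ ($j = -12 + 15 = 3$)
$E{\left(W,V \right)} = 3 + V + W$ ($E{\left(W,V \right)} = \left(W + V\right) + 3 = \left(V + W\right) + 3 = 3 + V + W$)
$\frac{1}{\frac{1}{E{\left(-10,m{\left(-2 \right)} \right)} + 139} + \frac{255 + 426}{56 + 342}} = \frac{1}{\frac{1}{\left(3 - 2 - 10\right) + 139} + \frac{255 + 426}{56 + 342}} = \frac{1}{\frac{1}{-9 + 139} + \frac{681}{398}} = \frac{1}{\frac{1}{130} + 681 \cdot \frac{1}{398}} = \frac{1}{\frac{1}{130} + \frac{681}{398}} = \frac{1}{\frac{22232}{12935}} = \frac{12935}{22232}$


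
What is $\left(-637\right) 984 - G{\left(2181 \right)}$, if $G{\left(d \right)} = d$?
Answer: $-628989$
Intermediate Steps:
$\left(-637\right) 984 - G{\left(2181 \right)} = \left(-637\right) 984 - 2181 = -626808 - 2181 = -628989$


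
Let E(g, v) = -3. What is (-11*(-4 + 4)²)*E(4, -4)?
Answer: 0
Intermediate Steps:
(-11*(-4 + 4)²)*E(4, -4) = -11*(-4 + 4)²*(-3) = -11*0²*(-3) = -11*0*(-3) = 0*(-3) = 0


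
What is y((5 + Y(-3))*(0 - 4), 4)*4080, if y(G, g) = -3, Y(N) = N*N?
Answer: -12240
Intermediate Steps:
Y(N) = N²
y((5 + Y(-3))*(0 - 4), 4)*4080 = -3*4080 = -12240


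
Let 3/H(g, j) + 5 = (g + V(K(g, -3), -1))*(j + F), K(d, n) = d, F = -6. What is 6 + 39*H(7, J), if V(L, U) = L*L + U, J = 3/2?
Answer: 2796/505 ≈ 5.5366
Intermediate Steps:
J = 3/2 (J = 3*(½) = 3/2 ≈ 1.5000)
V(L, U) = U + L² (V(L, U) = L² + U = U + L²)
H(g, j) = 3/(-5 + (-6 + j)*(-1 + g + g²)) (H(g, j) = 3/(-5 + (g + (-1 + g²))*(j - 6)) = 3/(-5 + (-1 + g + g²)*(-6 + j)) = 3/(-5 + (-6 + j)*(-1 + g + g²)))
6 + 39*H(7, J) = 6 + 39*(3/(1 - 1*3/2 - 6*7 - 6*7² + 7*(3/2) + (3/2)*7²)) = 6 + 39*(3/(1 - 3/2 - 42 - 6*49 + 21/2 + (3/2)*49)) = 6 + 39*(3/(1 - 3/2 - 42 - 294 + 21/2 + 147/2)) = 6 + 39*(3/(-505/2)) = 6 + 39*(3*(-2/505)) = 6 + 39*(-6/505) = 6 - 234/505 = 2796/505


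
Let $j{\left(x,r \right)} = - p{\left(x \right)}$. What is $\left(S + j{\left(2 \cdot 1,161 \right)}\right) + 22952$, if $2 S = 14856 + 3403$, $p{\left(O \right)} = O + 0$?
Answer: $\frac{64159}{2} \approx 32080.0$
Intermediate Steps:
$p{\left(O \right)} = O$
$j{\left(x,r \right)} = - x$
$S = \frac{18259}{2}$ ($S = \frac{14856 + 3403}{2} = \frac{1}{2} \cdot 18259 = \frac{18259}{2} \approx 9129.5$)
$\left(S + j{\left(2 \cdot 1,161 \right)}\right) + 22952 = \left(\frac{18259}{2} - 2 \cdot 1\right) + 22952 = \left(\frac{18259}{2} - 2\right) + 22952 = \frac{18255}{2} + 22952 = \frac{64159}{2}$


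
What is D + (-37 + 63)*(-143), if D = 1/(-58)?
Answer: -215645/58 ≈ -3718.0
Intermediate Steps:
D = -1/58 ≈ -0.017241
D + (-37 + 63)*(-143) = -1/58 + (-37 + 63)*(-143) = -1/58 + 26*(-143) = -1/58 - 3718 = -215645/58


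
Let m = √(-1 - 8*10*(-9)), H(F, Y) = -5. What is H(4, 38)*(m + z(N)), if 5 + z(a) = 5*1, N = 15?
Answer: -5*√719 ≈ -134.07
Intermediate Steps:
z(a) = 0 (z(a) = -5 + 5*1 = -5 + 5 = 0)
m = √719 (m = √(-1 - 80*(-9)) = √(-1 + 720) = √719 ≈ 26.814)
H(4, 38)*(m + z(N)) = -5*(√719 + 0) = -5*√719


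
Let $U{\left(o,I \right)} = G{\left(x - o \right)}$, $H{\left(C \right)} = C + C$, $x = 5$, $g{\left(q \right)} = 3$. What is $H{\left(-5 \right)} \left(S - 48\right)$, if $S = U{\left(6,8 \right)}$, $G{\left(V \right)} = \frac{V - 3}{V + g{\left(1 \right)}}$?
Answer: $500$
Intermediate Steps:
$H{\left(C \right)} = 2 C$
$G{\left(V \right)} = \frac{-3 + V}{3 + V}$ ($G{\left(V \right)} = \frac{V - 3}{V + 3} = \frac{-3 + V}{3 + V}$)
$U{\left(o,I \right)} = \frac{2 - o}{8 - o}$ ($U{\left(o,I \right)} = \frac{-3 - \left(-5 + o\right)}{3 - \left(-5 + o\right)} = \frac{2 - o}{8 - o}$)
$S = -2$ ($S = \frac{-2 + 6}{-8 + 6} = \frac{1}{-2} \cdot 4 = \left(- \frac{1}{2}\right) 4 = -2$)
$H{\left(-5 \right)} \left(S - 48\right) = 2 \left(-5\right) \left(-2 - 48\right) = \left(-10\right) \left(-50\right) = 500$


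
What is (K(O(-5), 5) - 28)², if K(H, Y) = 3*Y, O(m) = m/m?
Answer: 169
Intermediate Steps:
O(m) = 1
(K(O(-5), 5) - 28)² = (3*5 - 28)² = (15 - 28)² = (-13)² = 169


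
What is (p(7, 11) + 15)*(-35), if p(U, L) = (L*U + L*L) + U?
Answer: -7700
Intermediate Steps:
p(U, L) = U + L² + L*U (p(U, L) = (L*U + L²) + U = (L² + L*U) + U = U + L² + L*U)
(p(7, 11) + 15)*(-35) = ((7 + 11² + 11*7) + 15)*(-35) = ((7 + 121 + 77) + 15)*(-35) = (205 + 15)*(-35) = 220*(-35) = -7700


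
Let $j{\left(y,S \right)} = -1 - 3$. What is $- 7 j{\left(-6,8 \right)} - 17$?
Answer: $11$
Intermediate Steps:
$j{\left(y,S \right)} = -4$
$- 7 j{\left(-6,8 \right)} - 17 = \left(-7\right) \left(-4\right) - 17 = 28 - 17 = 11$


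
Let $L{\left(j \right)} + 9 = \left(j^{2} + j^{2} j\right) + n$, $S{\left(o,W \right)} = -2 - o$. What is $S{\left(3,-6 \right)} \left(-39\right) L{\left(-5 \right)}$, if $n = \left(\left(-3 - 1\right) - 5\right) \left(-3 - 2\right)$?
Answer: $-12480$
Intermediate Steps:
$n = 45$ ($n = \left(-4 - 5\right) \left(-5\right) = \left(-9\right) \left(-5\right) = 45$)
$L{\left(j \right)} = 36 + j^{2} + j^{3}$ ($L{\left(j \right)} = -9 + \left(\left(j^{2} + j^{2} j\right) + 45\right) = -9 + \left(\left(j^{2} + j^{3}\right) + 45\right) = -9 + \left(45 + j^{2} + j^{3}\right) = 36 + j^{2} + j^{3}$)
$S{\left(3,-6 \right)} \left(-39\right) L{\left(-5 \right)} = \left(-2 - 3\right) \left(-39\right) \left(36 + \left(-5\right)^{2} + \left(-5\right)^{3}\right) = \left(-2 - 3\right) \left(-39\right) \left(36 + 25 - 125\right) = \left(-5\right) \left(-39\right) \left(-64\right) = 195 \left(-64\right) = -12480$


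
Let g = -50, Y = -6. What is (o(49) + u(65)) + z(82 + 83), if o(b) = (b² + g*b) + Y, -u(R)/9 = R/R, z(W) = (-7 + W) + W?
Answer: 259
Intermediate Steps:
z(W) = -7 + 2*W
u(R) = -9 (u(R) = -9*R/R = -9*1 = -9)
o(b) = -6 + b² - 50*b (o(b) = (b² - 50*b) - 6 = -6 + b² - 50*b)
(o(49) + u(65)) + z(82 + 83) = ((-6 + 49² - 50*49) - 9) + (-7 + 2*(82 + 83)) = ((-6 + 2401 - 2450) - 9) + (-7 + 2*165) = (-55 - 9) + (-7 + 330) = -64 + 323 = 259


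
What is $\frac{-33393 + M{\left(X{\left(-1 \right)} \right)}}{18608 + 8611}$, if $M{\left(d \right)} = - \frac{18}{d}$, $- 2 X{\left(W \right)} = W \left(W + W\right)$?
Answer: $- \frac{11125}{9073} \approx -1.2262$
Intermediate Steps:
$X{\left(W \right)} = - W^{2}$ ($X{\left(W \right)} = - \frac{W \left(W + W\right)}{2} = - \frac{W 2 W}{2} = - \frac{2 W^{2}}{2} = - W^{2}$)
$\frac{-33393 + M{\left(X{\left(-1 \right)} \right)}}{18608 + 8611} = \frac{-33393 - \frac{18}{\left(-1\right) \left(-1\right)^{2}}}{18608 + 8611} = \frac{-33393 - \frac{18}{\left(-1\right) 1}}{27219} = \left(-33393 - \frac{18}{-1}\right) \frac{1}{27219} = \left(-33393 - -18\right) \frac{1}{27219} = \left(-33393 + 18\right) \frac{1}{27219} = \left(-33375\right) \frac{1}{27219} = - \frac{11125}{9073}$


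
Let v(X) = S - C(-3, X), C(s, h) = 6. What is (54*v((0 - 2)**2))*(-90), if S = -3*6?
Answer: 116640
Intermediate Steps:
S = -18
v(X) = -24 (v(X) = -18 - 1*6 = -18 - 6 = -24)
(54*v((0 - 2)**2))*(-90) = (54*(-24))*(-90) = -1296*(-90) = 116640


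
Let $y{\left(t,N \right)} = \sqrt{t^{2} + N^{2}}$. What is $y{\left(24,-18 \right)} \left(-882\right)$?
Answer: $-26460$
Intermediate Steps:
$y{\left(t,N \right)} = \sqrt{N^{2} + t^{2}}$
$y{\left(24,-18 \right)} \left(-882\right) = \sqrt{\left(-18\right)^{2} + 24^{2}} \left(-882\right) = \sqrt{324 + 576} \left(-882\right) = \sqrt{900} \left(-882\right) = 30 \left(-882\right) = -26460$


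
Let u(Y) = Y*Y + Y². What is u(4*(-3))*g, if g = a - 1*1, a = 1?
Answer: 0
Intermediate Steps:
u(Y) = 2*Y² (u(Y) = Y² + Y² = 2*Y²)
g = 0 (g = 1 - 1*1 = 1 - 1 = 0)
u(4*(-3))*g = (2*(4*(-3))²)*0 = (2*(-12)²)*0 = (2*144)*0 = 288*0 = 0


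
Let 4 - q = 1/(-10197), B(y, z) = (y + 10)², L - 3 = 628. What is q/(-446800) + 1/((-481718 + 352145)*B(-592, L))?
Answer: -49728132045773/5554482033878197200 ≈ -8.9528e-6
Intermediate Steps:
L = 631 (L = 3 + 628 = 631)
B(y, z) = (10 + y)²
q = 40789/10197 (q = 4 - 1/(-10197) = 4 - 1*(-1/10197) = 4 + 1/10197 = 40789/10197 ≈ 4.0001)
q/(-446800) + 1/((-481718 + 352145)*B(-592, L)) = (40789/10197)/(-446800) + 1/((-481718 + 352145)*((10 - 592)²)) = (40789/10197)*(-1/446800) + 1/((-129573)*((-582)²)) = -40789/4556019600 - 1/129573/338724 = -40789/4556019600 - 1/129573*1/338724 = -40789/4556019600 - 1/43889484852 = -49728132045773/5554482033878197200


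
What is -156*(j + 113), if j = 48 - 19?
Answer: -22152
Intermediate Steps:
j = 29
-156*(j + 113) = -156*(29 + 113) = -156*142 = -22152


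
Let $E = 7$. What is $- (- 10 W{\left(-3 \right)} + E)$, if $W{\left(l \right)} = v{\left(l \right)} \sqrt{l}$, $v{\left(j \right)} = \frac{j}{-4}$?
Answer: $-7 + \frac{15 i \sqrt{3}}{2} \approx -7.0 + 12.99 i$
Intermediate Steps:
$v{\left(j \right)} = - \frac{j}{4}$ ($v{\left(j \right)} = j \left(- \frac{1}{4}\right) = - \frac{j}{4}$)
$W{\left(l \right)} = - \frac{l^{\frac{3}{2}}}{4}$ ($W{\left(l \right)} = - \frac{l}{4} \sqrt{l} = - \frac{l^{\frac{3}{2}}}{4}$)
$- (- 10 W{\left(-3 \right)} + E) = - (- 10 \left(- \frac{\left(-3\right)^{\frac{3}{2}}}{4}\right) + 7) = - (- 10 \left(- \frac{\left(-3\right) i \sqrt{3}}{4}\right) + 7) = - (- 10 \frac{3 i \sqrt{3}}{4} + 7) = - (- \frac{15 i \sqrt{3}}{2} + 7) = - (7 - \frac{15 i \sqrt{3}}{2}) = -7 + \frac{15 i \sqrt{3}}{2}$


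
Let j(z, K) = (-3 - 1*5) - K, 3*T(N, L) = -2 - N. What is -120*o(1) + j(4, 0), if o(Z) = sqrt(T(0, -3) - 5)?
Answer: -8 - 40*I*sqrt(51) ≈ -8.0 - 285.66*I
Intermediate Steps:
T(N, L) = -2/3 - N/3 (T(N, L) = (-2 - N)/3 = -2/3 - N/3)
o(Z) = I*sqrt(51)/3 (o(Z) = sqrt((-2/3 - 1/3*0) - 5) = sqrt((-2/3 + 0) - 5) = sqrt(-2/3 - 5) = sqrt(-17/3) = I*sqrt(51)/3)
j(z, K) = -8 - K (j(z, K) = (-3 - 5) - K = -8 - K)
-120*o(1) + j(4, 0) = -120*I*sqrt(51)/3 + (-8 - 1*0) = -40*I*sqrt(51) + (-8 + 0) = -40*I*sqrt(51) - 8 = -8 - 40*I*sqrt(51)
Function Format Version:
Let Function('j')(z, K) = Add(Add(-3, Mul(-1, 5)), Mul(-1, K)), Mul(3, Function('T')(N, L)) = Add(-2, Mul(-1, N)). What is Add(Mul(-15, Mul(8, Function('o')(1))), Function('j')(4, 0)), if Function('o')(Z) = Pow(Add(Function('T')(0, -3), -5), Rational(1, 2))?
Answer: Add(-8, Mul(-40, I, Pow(51, Rational(1, 2)))) ≈ Add(-8.0000, Mul(-285.66, I))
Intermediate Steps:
Function('T')(N, L) = Add(Rational(-2, 3), Mul(Rational(-1, 3), N)) (Function('T')(N, L) = Mul(Rational(1, 3), Add(-2, Mul(-1, N))) = Add(Rational(-2, 3), Mul(Rational(-1, 3), N)))
Function('o')(Z) = Mul(Rational(1, 3), I, Pow(51, Rational(1, 2))) (Function('o')(Z) = Pow(Add(Add(Rational(-2, 3), Mul(Rational(-1, 3), 0)), -5), Rational(1, 2)) = Pow(Add(Add(Rational(-2, 3), 0), -5), Rational(1, 2)) = Pow(Add(Rational(-2, 3), -5), Rational(1, 2)) = Pow(Rational(-17, 3), Rational(1, 2)) = Mul(Rational(1, 3), I, Pow(51, Rational(1, 2))))
Function('j')(z, K) = Add(-8, Mul(-1, K)) (Function('j')(z, K) = Add(Add(-3, -5), Mul(-1, K)) = Add(-8, Mul(-1, K)))
Add(Mul(-15, Mul(8, Function('o')(1))), Function('j')(4, 0)) = Add(Mul(-15, Mul(8, Mul(Rational(1, 3), I, Pow(51, Rational(1, 2))))), Add(-8, Mul(-1, 0))) = Add(Mul(-15, Mul(Rational(8, 3), I, Pow(51, Rational(1, 2)))), Add(-8, 0)) = Add(Mul(-40, I, Pow(51, Rational(1, 2))), -8) = Add(-8, Mul(-40, I, Pow(51, Rational(1, 2))))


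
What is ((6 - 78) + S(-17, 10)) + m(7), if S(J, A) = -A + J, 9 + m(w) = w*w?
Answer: -59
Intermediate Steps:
m(w) = -9 + w² (m(w) = -9 + w*w = -9 + w²)
S(J, A) = J - A
((6 - 78) + S(-17, 10)) + m(7) = ((6 - 78) + (-17 - 1*10)) + (-9 + 7²) = (-72 + (-17 - 10)) + (-9 + 49) = (-72 - 27) + 40 = -99 + 40 = -59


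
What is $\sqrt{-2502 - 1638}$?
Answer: $6 i \sqrt{115} \approx 64.343 i$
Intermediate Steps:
$\sqrt{-2502 - 1638} = \sqrt{-4140} = 6 i \sqrt{115}$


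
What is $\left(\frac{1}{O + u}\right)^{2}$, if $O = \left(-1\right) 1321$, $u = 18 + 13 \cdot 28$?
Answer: $\frac{1}{881721} \approx 1.1341 \cdot 10^{-6}$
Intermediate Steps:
$u = 382$ ($u = 18 + 364 = 382$)
$O = -1321$
$\left(\frac{1}{O + u}\right)^{2} = \left(\frac{1}{-1321 + 382}\right)^{2} = \left(\frac{1}{-939}\right)^{2} = \left(- \frac{1}{939}\right)^{2} = \frac{1}{881721}$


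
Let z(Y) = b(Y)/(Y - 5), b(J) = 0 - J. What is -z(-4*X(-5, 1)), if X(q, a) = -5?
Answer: 4/3 ≈ 1.3333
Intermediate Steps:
b(J) = -J
z(Y) = -Y/(-5 + Y) (z(Y) = (-Y)/(Y - 5) = (-Y)/(-5 + Y) = -Y/(-5 + Y))
-z(-4*X(-5, 1)) = -(-1)*(-4*(-5))/(-5 - 4*(-5)) = -(-1)*20/(-5 + 20) = -(-1)*20/15 = -1*(-4/3) = 4/3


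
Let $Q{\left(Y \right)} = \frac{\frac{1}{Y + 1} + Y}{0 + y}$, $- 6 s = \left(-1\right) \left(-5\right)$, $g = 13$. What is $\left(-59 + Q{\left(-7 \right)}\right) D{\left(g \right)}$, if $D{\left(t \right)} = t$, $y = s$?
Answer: $- \frac{3276}{5} \approx -655.2$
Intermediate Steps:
$s = - \frac{5}{6}$ ($s = - \frac{\left(-1\right) \left(-5\right)}{6} = \left(- \frac{1}{6}\right) 5 = - \frac{5}{6} \approx -0.83333$)
$y = - \frac{5}{6} \approx -0.83333$
$Q{\left(Y \right)} = - \frac{6 Y}{5} - \frac{6}{5 \left(1 + Y\right)}$ ($Q{\left(Y \right)} = \frac{\frac{1}{Y + 1} + Y}{0 - \frac{5}{6}} = \frac{\frac{1}{1 + Y} + Y}{- \frac{5}{6}} = \left(Y + \frac{1}{1 + Y}\right) \left(- \frac{6}{5}\right) = - \frac{6 Y}{5} - \frac{6}{5 \left(1 + Y\right)}$)
$\left(-59 + Q{\left(-7 \right)}\right) D{\left(g \right)} = \left(-59 + \frac{6 \left(-1 - -7 - \left(-7\right)^{2}\right)}{5 \left(1 - 7\right)}\right) 13 = \left(-59 + \frac{6 \left(-1 + 7 - 49\right)}{5 \left(-6\right)}\right) 13 = \left(-59 + \frac{6}{5} \left(- \frac{1}{6}\right) \left(-1 + 7 - 49\right)\right) 13 = \left(-59 + \frac{6}{5} \left(- \frac{1}{6}\right) \left(-43\right)\right) 13 = \left(-59 + \frac{43}{5}\right) 13 = \left(- \frac{252}{5}\right) 13 = - \frac{3276}{5}$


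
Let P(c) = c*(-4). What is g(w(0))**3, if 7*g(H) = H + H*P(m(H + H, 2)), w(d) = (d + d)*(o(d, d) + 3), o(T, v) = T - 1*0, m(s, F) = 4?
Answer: 0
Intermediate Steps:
o(T, v) = T (o(T, v) = T + 0 = T)
P(c) = -4*c
w(d) = 2*d*(3 + d) (w(d) = (d + d)*(d + 3) = (2*d)*(3 + d) = 2*d*(3 + d))
g(H) = -15*H/7 (g(H) = (H + H*(-4*4))/7 = (H + H*(-16))/7 = (H - 16*H)/7 = (-15*H)/7 = -15*H/7)
g(w(0))**3 = (-30*0*(3 + 0)/7)**3 = (-30*0*3/7)**3 = (-15/7*0)**3 = 0**3 = 0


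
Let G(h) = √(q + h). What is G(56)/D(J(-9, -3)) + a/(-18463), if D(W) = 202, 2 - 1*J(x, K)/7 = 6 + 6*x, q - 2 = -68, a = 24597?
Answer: -24597/18463 + I*√10/202 ≈ -1.3322 + 0.015655*I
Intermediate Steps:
q = -66 (q = 2 - 68 = -66)
J(x, K) = -28 - 42*x (J(x, K) = 14 - 7*(6 + 6*x) = 14 + (-42 - 42*x) = -28 - 42*x)
G(h) = √(-66 + h)
G(56)/D(J(-9, -3)) + a/(-18463) = √(-66 + 56)/202 + 24597/(-18463) = √(-10)*(1/202) + 24597*(-1/18463) = (I*√10)*(1/202) - 24597/18463 = I*√10/202 - 24597/18463 = -24597/18463 + I*√10/202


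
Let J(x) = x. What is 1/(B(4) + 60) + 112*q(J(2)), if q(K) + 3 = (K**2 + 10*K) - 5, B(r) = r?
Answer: 114689/64 ≈ 1792.0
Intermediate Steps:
q(K) = -8 + K**2 + 10*K (q(K) = -3 + ((K**2 + 10*K) - 5) = -3 + (-5 + K**2 + 10*K) = -8 + K**2 + 10*K)
1/(B(4) + 60) + 112*q(J(2)) = 1/(4 + 60) + 112*(-8 + 2**2 + 10*2) = 1/64 + 112*(-8 + 4 + 20) = 1/64 + 112*16 = 1/64 + 1792 = 114689/64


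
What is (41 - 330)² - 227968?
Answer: -144447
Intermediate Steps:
(41 - 330)² - 227968 = (-289)² - 227968 = 83521 - 227968 = -144447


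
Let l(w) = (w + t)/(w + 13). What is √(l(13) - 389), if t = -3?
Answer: 2*I*√16419/13 ≈ 19.713*I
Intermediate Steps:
l(w) = (-3 + w)/(13 + w) (l(w) = (w - 3)/(w + 13) = (-3 + w)/(13 + w))
√(l(13) - 389) = √((-3 + 13)/(13 + 13) - 389) = √(10/26 - 389) = √((1/26)*10 - 389) = √(5/13 - 389) = √(-5052/13) = 2*I*√16419/13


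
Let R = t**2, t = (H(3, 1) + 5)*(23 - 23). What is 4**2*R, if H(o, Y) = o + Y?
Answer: 0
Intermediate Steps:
H(o, Y) = Y + o
t = 0 (t = ((1 + 3) + 5)*(23 - 23) = (4 + 5)*0 = 9*0 = 0)
R = 0 (R = 0**2 = 0)
4**2*R = 4**2*0 = 16*0 = 0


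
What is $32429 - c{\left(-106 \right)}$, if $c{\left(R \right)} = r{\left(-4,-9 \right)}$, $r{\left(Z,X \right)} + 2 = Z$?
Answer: $32435$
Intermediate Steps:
$r{\left(Z,X \right)} = -2 + Z$
$c{\left(R \right)} = -6$ ($c{\left(R \right)} = -2 - 4 = -6$)
$32429 - c{\left(-106 \right)} = 32429 - -6 = 32429 + 6 = 32435$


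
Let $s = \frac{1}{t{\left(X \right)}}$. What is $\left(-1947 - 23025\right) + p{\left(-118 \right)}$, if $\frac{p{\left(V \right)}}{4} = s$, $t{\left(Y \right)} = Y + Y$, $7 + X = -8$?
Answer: $- \frac{374582}{15} \approx -24972.0$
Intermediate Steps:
$X = -15$ ($X = -7 - 8 = -15$)
$t{\left(Y \right)} = 2 Y$
$s = - \frac{1}{30}$ ($s = \frac{1}{2 \left(-15\right)} = \frac{1}{-30} = - \frac{1}{30} \approx -0.033333$)
$p{\left(V \right)} = - \frac{2}{15}$ ($p{\left(V \right)} = 4 \left(- \frac{1}{30}\right) = - \frac{2}{15}$)
$\left(-1947 - 23025\right) + p{\left(-118 \right)} = \left(-1947 - 23025\right) - \frac{2}{15} = -24972 - \frac{2}{15} = - \frac{374582}{15}$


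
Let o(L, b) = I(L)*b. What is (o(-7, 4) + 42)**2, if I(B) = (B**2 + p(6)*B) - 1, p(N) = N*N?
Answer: 599076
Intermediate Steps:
p(N) = N**2
I(B) = -1 + B**2 + 36*B (I(B) = (B**2 + 6**2*B) - 1 = (B**2 + 36*B) - 1 = -1 + B**2 + 36*B)
o(L, b) = b*(-1 + L**2 + 36*L) (o(L, b) = (-1 + L**2 + 36*L)*b = b*(-1 + L**2 + 36*L))
(o(-7, 4) + 42)**2 = (4*(-1 + (-7)**2 + 36*(-7)) + 42)**2 = (4*(-1 + 49 - 252) + 42)**2 = (4*(-204) + 42)**2 = (-816 + 42)**2 = (-774)**2 = 599076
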